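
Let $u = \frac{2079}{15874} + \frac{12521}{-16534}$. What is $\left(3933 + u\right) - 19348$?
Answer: $- \frac{1011499080327}{65615179} \approx -15416.0$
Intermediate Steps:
$u = - \frac{41096042}{65615179}$ ($u = 2079 \cdot \frac{1}{15874} + 12521 \left(- \frac{1}{16534}\right) = \frac{2079}{15874} - \frac{12521}{16534} = - \frac{41096042}{65615179} \approx -0.62632$)
$\left(3933 + u\right) - 19348 = \left(3933 - \frac{41096042}{65615179}\right) - 19348 = \frac{258023402965}{65615179} - 19348 = - \frac{1011499080327}{65615179}$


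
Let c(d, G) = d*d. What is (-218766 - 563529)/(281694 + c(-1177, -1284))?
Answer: -782295/1667023 ≈ -0.46928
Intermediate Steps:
c(d, G) = d²
(-218766 - 563529)/(281694 + c(-1177, -1284)) = (-218766 - 563529)/(281694 + (-1177)²) = -782295/(281694 + 1385329) = -782295/1667023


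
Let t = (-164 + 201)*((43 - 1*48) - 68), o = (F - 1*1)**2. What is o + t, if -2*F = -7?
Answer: -10779/4 ≈ -2694.8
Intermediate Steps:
F = 7/2 (F = -1/2*(-7) = 7/2 ≈ 3.5000)
o = 25/4 (o = (7/2 - 1*1)**2 = (7/2 - 1)**2 = (5/2)**2 = 25/4 ≈ 6.2500)
t = -2701 (t = 37*((43 - 48) - 68) = 37*(-5 - 68) = 37*(-73) = -2701)
o + t = 25/4 - 2701 = -10779/4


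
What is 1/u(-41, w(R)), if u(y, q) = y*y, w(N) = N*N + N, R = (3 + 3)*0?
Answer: 1/1681 ≈ 0.00059488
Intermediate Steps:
R = 0 (R = 6*0 = 0)
w(N) = N + N**2 (w(N) = N**2 + N = N + N**2)
u(y, q) = y**2
1/u(-41, w(R)) = 1/((-41)**2) = 1/1681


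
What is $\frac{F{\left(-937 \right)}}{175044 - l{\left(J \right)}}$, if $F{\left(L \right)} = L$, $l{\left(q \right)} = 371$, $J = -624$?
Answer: $- \frac{937}{174673} \approx -0.0053643$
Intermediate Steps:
$\frac{F{\left(-937 \right)}}{175044 - l{\left(J \right)}} = - \frac{937}{175044 - 371} = - \frac{937}{174673}$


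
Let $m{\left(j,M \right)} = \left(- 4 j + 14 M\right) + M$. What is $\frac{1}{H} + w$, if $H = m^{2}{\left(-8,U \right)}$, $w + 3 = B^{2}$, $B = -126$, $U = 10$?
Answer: $\frac{525777253}{33124} \approx 15873.0$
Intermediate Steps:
$w = 15873$ ($w = -3 + \left(-126\right)^{2} = -3 + 15876 = 15873$)
$m{\left(j,M \right)} = - 4 j + 15 M$
$H = 33124$ ($H = \left(\left(-4\right) \left(-8\right) + 15 \cdot 10\right)^{2} = \left(32 + 150\right)^{2} = 182^{2} = 33124$)
$\frac{1}{H} + w = \frac{1}{33124} + 15873 = \frac{525777253}{33124}$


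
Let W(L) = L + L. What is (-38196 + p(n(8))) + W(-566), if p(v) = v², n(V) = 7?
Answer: -39279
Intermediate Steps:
W(L) = 2*L
(-38196 + p(n(8))) + W(-566) = (-38196 + 7²) + 2*(-566) = (-38196 + 49) - 1132 = -38147 - 1132 = -39279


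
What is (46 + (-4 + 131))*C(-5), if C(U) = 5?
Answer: 865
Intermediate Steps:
(46 + (-4 + 131))*C(-5) = (46 + (-4 + 131))*5 = (46 + 127)*5 = 173*5 = 865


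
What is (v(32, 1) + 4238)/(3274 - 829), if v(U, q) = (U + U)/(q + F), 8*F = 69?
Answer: 108946/62755 ≈ 1.7361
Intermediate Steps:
F = 69/8 (F = (1/8)*69 = 69/8 ≈ 8.6250)
v(U, q) = 2*U/(69/8 + q) (v(U, q) = (U + U)/(q + 69/8) = (2*U)/(69/8 + q) = 2*U/(69/8 + q))
(v(32, 1) + 4238)/(3274 - 829) = (16*32/(69 + 8*1) + 4238)/(3274 - 829) = (16*32/(69 + 8) + 4238)/2445 = (16*32/77 + 4238)*(1/2445) = (16*32*(1/77) + 4238)*(1/2445) = (512/77 + 4238)*(1/2445) = (326838/77)*(1/2445) = 108946/62755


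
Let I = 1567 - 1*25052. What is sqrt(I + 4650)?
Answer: I*sqrt(18835) ≈ 137.24*I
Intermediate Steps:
I = -23485 (I = 1567 - 25052 = -23485)
sqrt(I + 4650) = sqrt(-23485 + 4650) = sqrt(-18835) = I*sqrt(18835)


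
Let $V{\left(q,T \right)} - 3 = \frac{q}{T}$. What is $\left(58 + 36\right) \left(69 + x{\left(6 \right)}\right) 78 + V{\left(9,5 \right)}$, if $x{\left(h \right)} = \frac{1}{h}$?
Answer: $\frac{2535674}{5} \approx 5.0714 \cdot 10^{5}$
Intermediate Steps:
$V{\left(q,T \right)} = 3 + \frac{q}{T}$
$\left(58 + 36\right) \left(69 + x{\left(6 \right)}\right) 78 + V{\left(9,5 \right)} = \left(58 + 36\right) \left(69 + \frac{1}{6}\right) 78 + \left(3 + \frac{9}{5}\right) = 94 \left(69 + \frac{1}{6}\right) 78 + \left(3 + 9 \cdot \frac{1}{5}\right) = 94 \cdot \frac{415}{6} \cdot 78 + \left(3 + \frac{9}{5}\right) = \frac{19505}{3} \cdot 78 + \frac{24}{5} = 507130 + \frac{24}{5} = \frac{2535674}{5}$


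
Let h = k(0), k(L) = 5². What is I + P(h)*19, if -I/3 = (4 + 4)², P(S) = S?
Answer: 283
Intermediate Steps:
k(L) = 25
h = 25
I = -192 (I = -3*(4 + 4)² = -3*8² = -3*64 = -192)
I + P(h)*19 = -192 + 25*19 = -192 + 475 = 283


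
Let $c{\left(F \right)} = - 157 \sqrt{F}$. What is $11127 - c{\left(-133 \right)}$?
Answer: $11127 + 157 i \sqrt{133} \approx 11127.0 + 1810.6 i$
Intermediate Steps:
$11127 - c{\left(-133 \right)} = 11127 - - 157 \sqrt{-133} = 11127 - - 157 i \sqrt{133} = 11127 + 157 i \sqrt{133}$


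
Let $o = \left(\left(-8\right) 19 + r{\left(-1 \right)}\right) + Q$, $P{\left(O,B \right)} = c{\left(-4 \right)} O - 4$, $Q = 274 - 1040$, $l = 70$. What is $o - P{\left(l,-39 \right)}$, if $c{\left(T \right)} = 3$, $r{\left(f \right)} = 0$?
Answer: $-1124$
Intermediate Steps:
$Q = -766$ ($Q = 274 - 1040 = -766$)
$P{\left(O,B \right)} = -4 + 3 O$ ($P{\left(O,B \right)} = 3 O - 4 = -4 + 3 O$)
$o = -918$ ($o = \left(\left(-8\right) 19 + 0\right) - 766 = \left(-152 + 0\right) - 766 = -152 - 766 = -918$)
$o - P{\left(l,-39 \right)} = -918 - \left(-4 + 3 \cdot 70\right) = -918 - \left(-4 + 210\right) = -918 - 206 = -1124$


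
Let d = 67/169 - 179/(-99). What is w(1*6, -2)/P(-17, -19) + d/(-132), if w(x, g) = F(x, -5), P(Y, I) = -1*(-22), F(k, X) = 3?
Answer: 132137/1104246 ≈ 0.11966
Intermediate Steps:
P(Y, I) = 22
w(x, g) = 3
d = 36884/16731 (d = 67*(1/169) - 179*(-1/99) = 67/169 + 179/99 = 36884/16731 ≈ 2.2045)
w(1*6, -2)/P(-17, -19) + d/(-132) = 3/22 + (36884/16731)/(-132) = 3*(1/22) + (36884/16731)*(-1/132) = 3/22 - 9221/552123 = 132137/1104246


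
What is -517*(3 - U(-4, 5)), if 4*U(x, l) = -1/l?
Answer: -31537/20 ≈ -1576.8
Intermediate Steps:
U(x, l) = -1/(4*l) (U(x, l) = (-1/l)/4 = -1/(4*l))
-517*(3 - U(-4, 5)) = -517*(3 - (-1)/(4*5)) = -517*(3 - 1*(-1/20)) = -517*(3 + 1/20) = -517*61/20 = -31537/20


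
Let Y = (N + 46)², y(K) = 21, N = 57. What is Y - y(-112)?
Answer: 10588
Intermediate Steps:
Y = 10609 (Y = (57 + 46)² = 103² = 10609)
Y - y(-112) = 10609 - 1*21 = 10609 - 21 = 10588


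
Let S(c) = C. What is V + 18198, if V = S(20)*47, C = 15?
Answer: 18903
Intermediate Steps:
S(c) = 15
V = 705 (V = 15*47 = 705)
V + 18198 = 705 + 18198 = 18903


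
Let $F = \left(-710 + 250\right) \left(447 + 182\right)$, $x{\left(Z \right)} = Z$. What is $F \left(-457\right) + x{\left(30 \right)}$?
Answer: $132228410$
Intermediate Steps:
$F = -289340$ ($F = \left(-460\right) 629 = -289340$)
$F \left(-457\right) + x{\left(30 \right)} = \left(-289340\right) \left(-457\right) + 30 = 132228380 + 30 = 132228410$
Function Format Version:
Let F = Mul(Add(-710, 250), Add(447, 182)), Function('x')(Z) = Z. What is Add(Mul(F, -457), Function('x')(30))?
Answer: 132228410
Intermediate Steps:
F = -289340 (F = Mul(-460, 629) = -289340)
Add(Mul(F, -457), Function('x')(30)) = Add(Mul(-289340, -457), 30) = Add(132228380, 30) = 132228410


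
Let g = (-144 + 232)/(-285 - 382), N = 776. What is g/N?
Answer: -11/64699 ≈ -0.00017002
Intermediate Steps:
g = -88/667 (g = 88/(-667) = 88*(-1/667) = -88/667 ≈ -0.13193)
g/N = -88/667/776 = -88/667*1/776 = -11/64699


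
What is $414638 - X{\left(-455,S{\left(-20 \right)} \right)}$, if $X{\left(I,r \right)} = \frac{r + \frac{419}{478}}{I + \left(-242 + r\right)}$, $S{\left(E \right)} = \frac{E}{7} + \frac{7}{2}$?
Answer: $\frac{966111106102}{2330011} \approx 4.1464 \cdot 10^{5}$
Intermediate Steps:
$S{\left(E \right)} = \frac{7}{2} + \frac{E}{7}$ ($S{\left(E \right)} = E \frac{1}{7} + 7 \cdot \frac{1}{2} = \frac{E}{7} + \frac{7}{2} = \frac{7}{2} + \frac{E}{7}$)
$X{\left(I,r \right)} = \frac{\frac{419}{478} + r}{-242 + I + r}$ ($X{\left(I,r \right)} = \frac{r + 419 \cdot \frac{1}{478}}{-242 + I + r} = \frac{r + \frac{419}{478}}{-242 + I + r} = \frac{\frac{419}{478} + r}{-242 + I + r}$)
$414638 - X{\left(-455,S{\left(-20 \right)} \right)} = 414638 - \frac{\frac{419}{478} + \left(\frac{7}{2} + \frac{1}{7} \left(-20\right)\right)}{-242 - 455 + \left(\frac{7}{2} + \frac{1}{7} \left(-20\right)\right)} = 414638 - \frac{\frac{419}{478} + \left(\frac{7}{2} - \frac{20}{7}\right)}{-242 - 455 + \left(\frac{7}{2} - \frac{20}{7}\right)} = 414638 - \frac{\frac{419}{478} + \frac{9}{14}}{-242 - 455 + \frac{9}{14}} = 414638 - \frac{1}{- \frac{9749}{14}} \cdot \frac{2542}{1673} = 414638 - \left(- \frac{14}{9749}\right) \frac{2542}{1673} = 414638 - - \frac{5084}{2330011} = 414638 + \frac{5084}{2330011} = \frac{966111106102}{2330011}$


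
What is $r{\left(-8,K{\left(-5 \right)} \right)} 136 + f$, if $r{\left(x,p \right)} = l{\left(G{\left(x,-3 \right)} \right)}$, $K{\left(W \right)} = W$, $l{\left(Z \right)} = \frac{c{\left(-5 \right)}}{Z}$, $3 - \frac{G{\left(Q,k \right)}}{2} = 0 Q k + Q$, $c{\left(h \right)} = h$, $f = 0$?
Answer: $- \frac{340}{11} \approx -30.909$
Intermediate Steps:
$G{\left(Q,k \right)} = 6 - 2 Q$ ($G{\left(Q,k \right)} = 6 - 2 \left(0 Q k + Q\right) = 6 - 2 \left(0 k + Q\right) = 6 - 2 \left(0 + Q\right) = 6 - 2 Q$)
$l{\left(Z \right)} = - \frac{5}{Z}$
$r{\left(x,p \right)} = - \frac{5}{6 - 2 x}$
$r{\left(-8,K{\left(-5 \right)} \right)} 136 + f = \frac{5}{2 \left(-3 - 8\right)} 136 + 0 = \frac{5}{2 \left(-11\right)} 136 + 0 = \frac{5}{2} \left(- \frac{1}{11}\right) 136 + 0 = \left(- \frac{5}{22}\right) 136 + 0 = - \frac{340}{11} + 0 = - \frac{340}{11}$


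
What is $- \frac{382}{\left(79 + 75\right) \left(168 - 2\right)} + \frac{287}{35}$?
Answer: $\frac{523107}{63910} \approx 8.1851$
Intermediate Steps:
$- \frac{382}{\left(79 + 75\right) \left(168 - 2\right)} + \frac{287}{35} = - \frac{382}{154 \cdot 166} + 287 \cdot \frac{1}{35} = - \frac{382}{25564} + \frac{41}{5} = \left(-382\right) \frac{1}{25564} + \frac{41}{5} = - \frac{191}{12782} + \frac{41}{5} = \frac{523107}{63910}$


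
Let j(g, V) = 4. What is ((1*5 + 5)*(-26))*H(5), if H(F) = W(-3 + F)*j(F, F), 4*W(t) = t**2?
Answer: -1040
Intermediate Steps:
W(t) = t**2/4
H(F) = (-3 + F)**2 (H(F) = ((-3 + F)**2/4)*4 = (-3 + F)**2)
((1*5 + 5)*(-26))*H(5) = ((1*5 + 5)*(-26))*(-3 + 5)**2 = ((5 + 5)*(-26))*2**2 = (10*(-26))*4 = -260*4 = -1040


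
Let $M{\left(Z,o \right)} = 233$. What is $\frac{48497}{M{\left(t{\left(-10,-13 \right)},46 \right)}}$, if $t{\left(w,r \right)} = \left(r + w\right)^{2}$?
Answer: $\frac{48497}{233} \approx 208.14$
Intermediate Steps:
$\frac{48497}{M{\left(t{\left(-10,-13 \right)},46 \right)}} = \frac{48497}{233}$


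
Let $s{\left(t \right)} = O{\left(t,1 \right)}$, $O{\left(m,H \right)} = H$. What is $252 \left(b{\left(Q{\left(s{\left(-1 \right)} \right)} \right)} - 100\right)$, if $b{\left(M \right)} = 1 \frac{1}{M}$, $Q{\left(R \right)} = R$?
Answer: $-24948$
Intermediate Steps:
$s{\left(t \right)} = 1$
$b{\left(M \right)} = \frac{1}{M}$
$252 \left(b{\left(Q{\left(s{\left(-1 \right)} \right)} \right)} - 100\right) = 252 \left(1^{-1} - 100\right) = 252 \left(1 - 100\right) = 252 \left(-99\right) = -24948$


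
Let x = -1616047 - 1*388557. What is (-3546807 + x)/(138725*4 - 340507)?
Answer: -5551411/214393 ≈ -25.894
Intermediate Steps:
x = -2004604 (x = -1616047 - 388557 = -2004604)
(-3546807 + x)/(138725*4 - 340507) = (-3546807 - 2004604)/(138725*4 - 340507) = -5551411/(554900 - 340507) = -5551411/214393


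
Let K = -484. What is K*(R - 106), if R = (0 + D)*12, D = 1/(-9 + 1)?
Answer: 52030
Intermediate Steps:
D = -⅛ (D = 1/(-8) = -⅛ ≈ -0.12500)
R = -3/2 (R = (0 - ⅛)*12 = -⅛*12 = -3/2 ≈ -1.5000)
K*(R - 106) = -484*(-3/2 - 106) = -484*(-215/2) = 52030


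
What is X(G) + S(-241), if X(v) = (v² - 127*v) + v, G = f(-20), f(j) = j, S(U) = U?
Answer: 2679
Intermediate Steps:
G = -20
X(v) = v² - 126*v
X(G) + S(-241) = -20*(-126 - 20) - 241 = -20*(-146) - 241 = 2920 - 241 = 2679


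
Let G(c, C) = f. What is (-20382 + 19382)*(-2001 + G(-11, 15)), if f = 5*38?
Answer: 1811000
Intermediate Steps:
f = 190
G(c, C) = 190
(-20382 + 19382)*(-2001 + G(-11, 15)) = (-20382 + 19382)*(-2001 + 190) = -1000*(-1811) = 1811000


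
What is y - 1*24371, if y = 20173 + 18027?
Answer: 13829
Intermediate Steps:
y = 38200
y - 1*24371 = 38200 - 1*24371 = 38200 - 24371 = 13829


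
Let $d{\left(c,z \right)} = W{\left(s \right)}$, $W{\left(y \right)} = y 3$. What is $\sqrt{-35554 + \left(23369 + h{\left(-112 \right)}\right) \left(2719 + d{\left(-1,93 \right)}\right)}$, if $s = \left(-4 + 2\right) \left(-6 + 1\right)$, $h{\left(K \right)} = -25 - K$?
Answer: $\sqrt{64444990} \approx 8027.8$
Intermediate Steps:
$s = 10$ ($s = \left(-2\right) \left(-5\right) = 10$)
$W{\left(y \right)} = 3 y$
$d{\left(c,z \right)} = 30$ ($d{\left(c,z \right)} = 3 \cdot 10 = 30$)
$\sqrt{-35554 + \left(23369 + h{\left(-112 \right)}\right) \left(2719 + d{\left(-1,93 \right)}\right)} = \sqrt{-35554 + \left(23369 - -87\right) \left(2719 + 30\right)} = \sqrt{-35554 + \left(23369 + \left(-25 + 112\right)\right) 2749} = \sqrt{-35554 + \left(23369 + 87\right) 2749} = \sqrt{-35554 + 23456 \cdot 2749} = \sqrt{-35554 + 64480544} = \sqrt{64444990}$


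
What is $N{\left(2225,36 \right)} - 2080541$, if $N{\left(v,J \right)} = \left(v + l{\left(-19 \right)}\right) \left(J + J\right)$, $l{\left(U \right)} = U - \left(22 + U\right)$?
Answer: $-1921925$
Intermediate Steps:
$l{\left(U \right)} = -22$
$N{\left(v,J \right)} = 2 J \left(-22 + v\right)$ ($N{\left(v,J \right)} = \left(v - 22\right) \left(J + J\right) = \left(-22 + v\right) 2 J = 2 J \left(-22 + v\right)$)
$N{\left(2225,36 \right)} - 2080541 = 2 \cdot 36 \left(-22 + 2225\right) - 2080541 = 2 \cdot 36 \cdot 2203 - 2080541 = 158616 - 2080541 = -1921925$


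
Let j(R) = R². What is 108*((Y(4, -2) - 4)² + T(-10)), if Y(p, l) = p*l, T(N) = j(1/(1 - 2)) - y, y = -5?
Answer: 16200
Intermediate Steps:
T(N) = 6 (T(N) = (1/(1 - 2))² - 1*(-5) = (1/(-1))² + 5 = (-1)² + 5 = 1 + 5 = 6)
Y(p, l) = l*p
108*((Y(4, -2) - 4)² + T(-10)) = 108*((-2*4 - 4)² + 6) = 108*((-8 - 4)² + 6) = 108*((-12)² + 6) = 108*(144 + 6) = 108*150 = 16200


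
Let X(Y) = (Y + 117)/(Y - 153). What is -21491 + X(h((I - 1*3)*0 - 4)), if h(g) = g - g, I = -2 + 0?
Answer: -365360/17 ≈ -21492.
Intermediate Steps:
I = -2
h(g) = 0
X(Y) = (117 + Y)/(-153 + Y)
-21491 + X(h((I - 1*3)*0 - 4)) = -21491 + (117 + 0)/(-153 + 0) = -21491 + 117/(-153) = -21491 - 1/153*117 = -21491 - 13/17 = -365360/17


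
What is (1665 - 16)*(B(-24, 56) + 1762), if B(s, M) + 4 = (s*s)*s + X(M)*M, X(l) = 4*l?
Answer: 788222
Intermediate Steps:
B(s, M) = -4 + s³ + 4*M² (B(s, M) = -4 + ((s*s)*s + (4*M)*M) = -4 + (s²*s + 4*M²) = -4 + (s³ + 4*M²) = -4 + s³ + 4*M²)
(1665 - 16)*(B(-24, 56) + 1762) = (1665 - 16)*((-4 + (-24)³ + 4*56²) + 1762) = 1649*((-4 - 13824 + 4*3136) + 1762) = 1649*((-4 - 13824 + 12544) + 1762) = 1649*(-1284 + 1762) = 1649*478 = 788222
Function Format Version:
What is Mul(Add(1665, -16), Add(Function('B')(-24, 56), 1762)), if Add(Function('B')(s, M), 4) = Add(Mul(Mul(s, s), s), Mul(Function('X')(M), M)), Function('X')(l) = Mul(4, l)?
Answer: 788222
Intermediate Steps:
Function('B')(s, M) = Add(-4, Pow(s, 3), Mul(4, Pow(M, 2))) (Function('B')(s, M) = Add(-4, Add(Mul(Mul(s, s), s), Mul(Mul(4, M), M))) = Add(-4, Add(Mul(Pow(s, 2), s), Mul(4, Pow(M, 2)))) = Add(-4, Add(Pow(s, 3), Mul(4, Pow(M, 2)))) = Add(-4, Pow(s, 3), Mul(4, Pow(M, 2))))
Mul(Add(1665, -16), Add(Function('B')(-24, 56), 1762)) = Mul(Add(1665, -16), Add(Add(-4, Pow(-24, 3), Mul(4, Pow(56, 2))), 1762)) = Mul(1649, Add(Add(-4, -13824, Mul(4, 3136)), 1762)) = Mul(1649, Add(Add(-4, -13824, 12544), 1762)) = Mul(1649, Add(-1284, 1762)) = Mul(1649, 478) = 788222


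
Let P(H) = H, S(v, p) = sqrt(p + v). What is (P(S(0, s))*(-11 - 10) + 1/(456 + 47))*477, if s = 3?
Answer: 477/503 - 10017*sqrt(3) ≈ -17349.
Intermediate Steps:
(P(S(0, s))*(-11 - 10) + 1/(456 + 47))*477 = (sqrt(3 + 0)*(-11 - 10) + 1/(456 + 47))*477 = (sqrt(3)*(-21) + 1/503)*477 = (-21*sqrt(3) + 1/503)*477 = (1/503 - 21*sqrt(3))*477 = 477/503 - 10017*sqrt(3)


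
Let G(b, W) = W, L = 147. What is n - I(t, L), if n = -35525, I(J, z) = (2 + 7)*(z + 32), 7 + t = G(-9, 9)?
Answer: -37136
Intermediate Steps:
t = 2 (t = -7 + 9 = 2)
I(J, z) = 288 + 9*z (I(J, z) = 9*(32 + z) = 288 + 9*z)
n - I(t, L) = -35525 - (288 + 9*147) = -35525 - (288 + 1323) = -35525 - 1*1611 = -35525 - 1611 = -37136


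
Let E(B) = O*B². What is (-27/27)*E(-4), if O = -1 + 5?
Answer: -64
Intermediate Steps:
O = 4
E(B) = 4*B²
(-27/27)*E(-4) = (-27/27)*(4*(-4)²) = (-27*1/27)*(4*16) = -1*64 = -64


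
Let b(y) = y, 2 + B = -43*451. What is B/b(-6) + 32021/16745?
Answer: 108320467/33490 ≈ 3234.4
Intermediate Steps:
B = -19395 (B = -2 - 43*451 = -2 - 19393 = -19395)
B/b(-6) + 32021/16745 = -19395/(-6) + 32021/16745 = -19395*(-1/6) + 32021*(1/16745) = 6465/2 + 32021/16745 = 108320467/33490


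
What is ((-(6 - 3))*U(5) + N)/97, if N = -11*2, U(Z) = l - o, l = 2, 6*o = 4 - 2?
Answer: -27/97 ≈ -0.27835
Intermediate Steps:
o = 1/3 (o = (4 - 2)/6 = (1/6)*2 = 1/3 ≈ 0.33333)
U(Z) = 5/3 (U(Z) = 2 - 1*1/3 = 2 - 1/3 = 5/3)
N = -22
((-(6 - 3))*U(5) + N)/97 = (-(6 - 3)*(5/3) - 22)/97 = (-1*3*(5/3) - 22)*(1/97) = (-3*5/3 - 22)*(1/97) = (-5 - 22)*(1/97) = -27*1/97 = -27/97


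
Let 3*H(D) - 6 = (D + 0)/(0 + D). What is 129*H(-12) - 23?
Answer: 278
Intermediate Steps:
H(D) = 7/3 (H(D) = 2 + ((D + 0)/(0 + D))/3 = 2 + (D/D)/3 = 2 + (⅓)*1 = 2 + ⅓ = 7/3)
129*H(-12) - 23 = 129*(7/3) - 23 = 301 - 23 = 278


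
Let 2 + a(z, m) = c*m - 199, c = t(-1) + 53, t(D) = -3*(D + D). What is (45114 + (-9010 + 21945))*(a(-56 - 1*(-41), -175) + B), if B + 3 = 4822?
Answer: -331285643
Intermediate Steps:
t(D) = -6*D
B = 4819 (B = -3 + 4822 = 4819)
c = 59 (c = -6*(-1) + 53 = 6 + 53 = 59)
a(z, m) = -201 + 59*m (a(z, m) = -2 + (59*m - 199) = -2 + (-199 + 59*m) = -201 + 59*m)
(45114 + (-9010 + 21945))*(a(-56 - 1*(-41), -175) + B) = (45114 + (-9010 + 21945))*((-201 + 59*(-175)) + 4819) = (45114 + 12935)*((-201 - 10325) + 4819) = 58049*(-10526 + 4819) = 58049*(-5707) = -331285643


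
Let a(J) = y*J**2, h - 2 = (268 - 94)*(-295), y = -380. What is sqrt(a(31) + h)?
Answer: 2*I*sqrt(104127) ≈ 645.37*I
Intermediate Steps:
h = -51328 (h = 2 + (268 - 94)*(-295) = 2 + 174*(-295) = 2 - 51330 = -51328)
a(J) = -380*J**2
sqrt(a(31) + h) = sqrt(-380*31**2 - 51328) = sqrt(-380*961 - 51328) = sqrt(-365180 - 51328) = sqrt(-416508) = 2*I*sqrt(104127)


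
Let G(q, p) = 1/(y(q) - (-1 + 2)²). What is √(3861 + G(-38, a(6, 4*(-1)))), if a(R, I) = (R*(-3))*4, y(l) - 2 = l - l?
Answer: √3862 ≈ 62.145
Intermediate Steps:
y(l) = 2 (y(l) = 2 + (l - l) = 2 + 0 = 2)
a(R, I) = -12*R (a(R, I) = -3*R*4 = -12*R)
G(q, p) = 1 (G(q, p) = 1/(2 - (-1 + 2)²) = 1/(2 - 1*1²) = 1/(2 - 1*1) = 1/(2 - 1) = 1/1 = 1)
√(3861 + G(-38, a(6, 4*(-1)))) = √(3861 + 1) = √3862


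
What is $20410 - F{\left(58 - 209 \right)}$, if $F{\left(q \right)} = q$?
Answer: $20561$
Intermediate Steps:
$20410 - F{\left(58 - 209 \right)} = 20410 - \left(58 - 209\right) = 20410 - -151 = 20410 + 151 = 20561$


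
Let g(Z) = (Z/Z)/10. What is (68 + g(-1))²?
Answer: 463761/100 ≈ 4637.6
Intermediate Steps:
g(Z) = ⅒ (g(Z) = 1*(⅒) = ⅒)
(68 + g(-1))² = (68 + ⅒)² = (681/10)² = 463761/100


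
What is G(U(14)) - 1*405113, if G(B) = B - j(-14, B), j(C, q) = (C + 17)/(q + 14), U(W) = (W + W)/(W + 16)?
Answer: -1361177219/3360 ≈ -4.0511e+5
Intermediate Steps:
U(W) = 2*W/(16 + W) (U(W) = (2*W)/(16 + W) = 2*W/(16 + W))
j(C, q) = (17 + C)/(14 + q)
G(B) = B - 3/(14 + B) (G(B) = B - (17 - 14)/(14 + B) = B - 3/(14 + B))
G(U(14)) - 1*405113 = (-3 + (2*14/(16 + 14))*(14 + 2*14/(16 + 14)))/(14 + 2*14/(16 + 14)) - 1*405113 = (-3 + (2*14/30)*(14 + 2*14/30))/(14 + 2*14/30) - 405113 = (-3 + (2*14*(1/30))*(14 + 2*14*(1/30)))/(14 + 2*14*(1/30)) - 405113 = (-3 + 14*(14 + 14/15)/15)/(14 + 14/15) - 405113 = (-3 + (14/15)*(224/15))/(224/15) - 405113 = 15*(-3 + 3136/225)/224 - 405113 = (15/224)*(2461/225) - 405113 = 2461/3360 - 405113 = -1361177219/3360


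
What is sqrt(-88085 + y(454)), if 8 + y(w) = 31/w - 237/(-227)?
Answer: I*sqrt(18157147518)/454 ≈ 296.8*I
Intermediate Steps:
y(w) = -1579/227 + 31/w (y(w) = -8 + (31/w - 237/(-227)) = -8 + (31/w - 237*(-1/227)) = -8 + (31/w + 237/227) = -8 + (237/227 + 31/w) = -1579/227 + 31/w)
sqrt(-88085 + y(454)) = sqrt(-88085 + (-1579/227 + 31/454)) = sqrt(-88085 - 3127/454) = sqrt(-39993717/454) = I*sqrt(18157147518)/454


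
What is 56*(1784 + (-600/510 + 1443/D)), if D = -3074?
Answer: 2607983308/26129 ≈ 99812.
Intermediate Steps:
56*(1784 + (-600/510 + 1443/D)) = 56*(1784 + (-600/510 + 1443/(-3074))) = 56*(1784 + (-600*1/510 + 1443*(-1/3074))) = 56*(1784 + (-20/17 - 1443/3074)) = 56*(1784 - 86011/52258) = 56*(93142261/52258) = 2607983308/26129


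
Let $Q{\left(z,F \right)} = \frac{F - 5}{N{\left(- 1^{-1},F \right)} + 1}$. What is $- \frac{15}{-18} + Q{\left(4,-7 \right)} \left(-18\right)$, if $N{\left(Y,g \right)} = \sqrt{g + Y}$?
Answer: $\frac{149}{6} - 48 i \sqrt{2} \approx 24.833 - 67.882 i$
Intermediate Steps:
$N{\left(Y,g \right)} = \sqrt{Y + g}$
$Q{\left(z,F \right)} = \frac{-5 + F}{1 + \sqrt{-1 + F}}$ ($Q{\left(z,F \right)} = \frac{F - 5}{\sqrt{- 1^{-1} + F} + 1} = \frac{-5 + F}{\sqrt{\left(-1\right) 1 + F} + 1} = \frac{-5 + F}{\sqrt{-1 + F} + 1} = \frac{-5 + F}{1 + \sqrt{-1 + F}}$)
$- \frac{15}{-18} + Q{\left(4,-7 \right)} \left(-18\right) = - \frac{15}{-18} + \frac{-5 - 7}{1 + \sqrt{-1 - 7}} \left(-18\right) = \left(-15\right) \left(- \frac{1}{18}\right) + \frac{1}{1 + \sqrt{-8}} \left(-12\right) \left(-18\right) = \frac{5}{6} + \frac{1}{1 + 2 i \sqrt{2}} \left(-12\right) \left(-18\right) = \frac{5}{6} + - \frac{12}{1 + 2 i \sqrt{2}} \left(-18\right) = \frac{5}{6} + \frac{216}{1 + 2 i \sqrt{2}}$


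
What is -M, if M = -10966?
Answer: 10966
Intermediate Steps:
-M = -1*(-10966) = 10966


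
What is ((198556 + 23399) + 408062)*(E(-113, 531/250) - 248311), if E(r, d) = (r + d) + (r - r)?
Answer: -39127501262973/250 ≈ -1.5651e+11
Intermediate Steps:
E(r, d) = d + r (E(r, d) = (d + r) + 0 = d + r)
((198556 + 23399) + 408062)*(E(-113, 531/250) - 248311) = ((198556 + 23399) + 408062)*((531/250 - 113) - 248311) = (221955 + 408062)*((531*(1/250) - 113) - 248311) = 630017*((531/250 - 113) - 248311) = 630017*(-27719/250 - 248311) = 630017*(-62105469/250) = -39127501262973/250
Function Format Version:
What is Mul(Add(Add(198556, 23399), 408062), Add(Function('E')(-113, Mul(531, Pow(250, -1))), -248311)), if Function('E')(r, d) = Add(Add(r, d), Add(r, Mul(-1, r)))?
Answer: Rational(-39127501262973, 250) ≈ -1.5651e+11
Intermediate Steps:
Function('E')(r, d) = Add(d, r) (Function('E')(r, d) = Add(Add(d, r), 0) = Add(d, r))
Mul(Add(Add(198556, 23399), 408062), Add(Function('E')(-113, Mul(531, Pow(250, -1))), -248311)) = Mul(Add(Add(198556, 23399), 408062), Add(Add(Mul(531, Pow(250, -1)), -113), -248311)) = Mul(Add(221955, 408062), Add(Add(Mul(531, Rational(1, 250)), -113), -248311)) = Mul(630017, Add(Add(Rational(531, 250), -113), -248311)) = Mul(630017, Add(Rational(-27719, 250), -248311)) = Mul(630017, Rational(-62105469, 250)) = Rational(-39127501262973, 250)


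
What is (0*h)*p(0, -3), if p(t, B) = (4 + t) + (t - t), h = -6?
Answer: 0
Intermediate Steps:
p(t, B) = 4 + t (p(t, B) = (4 + t) + 0 = 4 + t)
(0*h)*p(0, -3) = (0*(-6))*(4 + 0) = 0*4 = 0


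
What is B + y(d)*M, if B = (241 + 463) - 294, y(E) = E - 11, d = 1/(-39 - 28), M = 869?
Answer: -613852/67 ≈ -9162.0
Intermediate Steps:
d = -1/67 (d = 1/(-67) = -1/67 ≈ -0.014925)
y(E) = -11 + E
B = 410 (B = 704 - 294 = 410)
B + y(d)*M = 410 + (-11 - 1/67)*869 = 410 - 738/67*869 = 410 - 641322/67 = -613852/67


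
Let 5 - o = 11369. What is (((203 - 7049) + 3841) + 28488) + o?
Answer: 14119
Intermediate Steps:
o = -11364 (o = 5 - 1*11369 = 5 - 11369 = -11364)
(((203 - 7049) + 3841) + 28488) + o = (((203 - 7049) + 3841) + 28488) - 11364 = ((-6846 + 3841) + 28488) - 11364 = (-3005 + 28488) - 11364 = 25483 - 11364 = 14119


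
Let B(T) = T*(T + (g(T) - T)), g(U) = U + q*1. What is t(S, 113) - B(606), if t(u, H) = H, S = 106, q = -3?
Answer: -365305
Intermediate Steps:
g(U) = -3 + U (g(U) = U - 3*1 = U - 3 = -3 + U)
B(T) = T*(-3 + T) (B(T) = T*(T + ((-3 + T) - T)) = T*(T - 3) = T*(-3 + T))
t(S, 113) - B(606) = 113 - 606*(-3 + 606) = 113 - 606*603 = 113 - 1*365418 = 113 - 365418 = -365305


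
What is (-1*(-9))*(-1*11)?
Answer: -99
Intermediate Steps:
(-1*(-9))*(-1*11) = 9*(-11) = -99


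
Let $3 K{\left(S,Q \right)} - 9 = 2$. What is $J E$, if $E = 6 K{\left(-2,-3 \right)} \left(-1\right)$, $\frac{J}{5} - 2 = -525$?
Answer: $57530$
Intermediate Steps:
$J = -2615$ ($J = 10 + 5 \left(-525\right) = 10 - 2625 = -2615$)
$K{\left(S,Q \right)} = \frac{11}{3}$ ($K{\left(S,Q \right)} = 3 + \frac{1}{3} \cdot 2 = 3 + \frac{2}{3} = \frac{11}{3}$)
$E = -22$ ($E = 6 \cdot \frac{11}{3} \left(-1\right) = 22 \left(-1\right) = -22$)
$J E = \left(-2615\right) \left(-22\right) = 57530$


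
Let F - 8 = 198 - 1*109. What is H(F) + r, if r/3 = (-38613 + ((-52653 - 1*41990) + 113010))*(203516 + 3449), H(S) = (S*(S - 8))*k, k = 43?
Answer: -12570268951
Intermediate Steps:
F = 97 (F = 8 + (198 - 1*109) = 8 + (198 - 109) = 8 + 89 = 97)
H(S) = 43*S*(-8 + S) (H(S) = (S*(S - 8))*43 = (S*(-8 + S))*43 = 43*S*(-8 + S))
r = -12570640170 (r = 3*((-38613 + ((-52653 - 1*41990) + 113010))*(203516 + 3449)) = 3*((-38613 + ((-52653 - 41990) + 113010))*206965) = 3*((-38613 + (-94643 + 113010))*206965) = 3*((-38613 + 18367)*206965) = 3*(-20246*206965) = 3*(-4190213390) = -12570640170)
H(F) + r = 43*97*(-8 + 97) - 12570640170 = 43*97*89 - 12570640170 = 371219 - 12570640170 = -12570268951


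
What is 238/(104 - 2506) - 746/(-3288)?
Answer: 252337/1974444 ≈ 0.12780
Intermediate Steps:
238/(104 - 2506) - 746/(-3288) = 238/(-2402) - 746*(-1/3288) = 238*(-1/2402) + 373/1644 = -119/1201 + 373/1644 = 252337/1974444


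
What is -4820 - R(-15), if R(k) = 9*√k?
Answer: -4820 - 9*I*√15 ≈ -4820.0 - 34.857*I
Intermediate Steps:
-4820 - R(-15) = -4820 - 9*√(-15) = -4820 - 9*I*√15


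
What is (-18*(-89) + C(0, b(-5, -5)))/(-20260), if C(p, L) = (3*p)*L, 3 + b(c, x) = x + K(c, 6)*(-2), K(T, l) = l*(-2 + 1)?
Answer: -801/10130 ≈ -0.079072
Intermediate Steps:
K(T, l) = -l (K(T, l) = l*(-1) = -l)
b(c, x) = 9 + x (b(c, x) = -3 + (x - 1*6*(-2)) = -3 + (x - 6*(-2)) = -3 + (x + 12) = -3 + (12 + x) = 9 + x)
C(p, L) = 3*L*p
(-18*(-89) + C(0, b(-5, -5)))/(-20260) = (-18*(-89) + 3*(9 - 5)*0)/(-20260) = (1602 + 3*4*0)*(-1/20260) = (1602 + 0)*(-1/20260) = 1602*(-1/20260) = -801/10130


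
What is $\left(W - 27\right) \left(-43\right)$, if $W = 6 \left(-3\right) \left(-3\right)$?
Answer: $-1161$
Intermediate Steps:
$W = 54$ ($W = \left(-18\right) \left(-3\right) = 54$)
$\left(W - 27\right) \left(-43\right) = \left(54 - 27\right) \left(-43\right) = 27 \left(-43\right) = -1161$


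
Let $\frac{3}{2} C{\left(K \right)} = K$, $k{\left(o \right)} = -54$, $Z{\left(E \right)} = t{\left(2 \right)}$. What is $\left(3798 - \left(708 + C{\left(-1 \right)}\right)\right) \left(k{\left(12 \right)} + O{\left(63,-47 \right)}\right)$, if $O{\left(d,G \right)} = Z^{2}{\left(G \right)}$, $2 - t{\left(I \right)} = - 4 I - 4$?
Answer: $\frac{1316624}{3} \approx 4.3887 \cdot 10^{5}$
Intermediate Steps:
$t{\left(I \right)} = 6 + 4 I$ ($t{\left(I \right)} = 2 - \left(- 4 I - 4\right) = 2 - \left(-4 - 4 I\right) = 2 + \left(4 + 4 I\right) = 6 + 4 I$)
$Z{\left(E \right)} = 14$ ($Z{\left(E \right)} = 6 + 4 \cdot 2 = 6 + 8 = 14$)
$C{\left(K \right)} = \frac{2 K}{3}$
$O{\left(d,G \right)} = 196$ ($O{\left(d,G \right)} = 14^{2} = 196$)
$\left(3798 - \left(708 + C{\left(-1 \right)}\right)\right) \left(k{\left(12 \right)} + O{\left(63,-47 \right)}\right) = \left(3798 - \left(708 + \frac{2}{3} \left(-1\right)\right)\right) \left(-54 + 196\right) = \left(3798 - \frac{2122}{3}\right) 142 = \frac{9272}{3} \cdot 142 = \frac{1316624}{3}$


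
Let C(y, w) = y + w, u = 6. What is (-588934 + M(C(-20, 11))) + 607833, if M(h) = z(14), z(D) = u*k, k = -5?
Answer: 18869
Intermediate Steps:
C(y, w) = w + y
z(D) = -30 (z(D) = 6*(-5) = -30)
M(h) = -30
(-588934 + M(C(-20, 11))) + 607833 = (-588934 - 30) + 607833 = -588964 + 607833 = 18869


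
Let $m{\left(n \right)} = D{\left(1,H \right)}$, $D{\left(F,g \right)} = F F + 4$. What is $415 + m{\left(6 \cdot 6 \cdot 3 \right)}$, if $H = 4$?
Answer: $420$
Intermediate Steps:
$D{\left(F,g \right)} = 4 + F^{2}$ ($D{\left(F,g \right)} = F^{2} + 4 = 4 + F^{2}$)
$m{\left(n \right)} = 5$ ($m{\left(n \right)} = 4 + 1^{2} = 4 + 1 = 5$)
$415 + m{\left(6 \cdot 6 \cdot 3 \right)} = 415 + 5 = 420$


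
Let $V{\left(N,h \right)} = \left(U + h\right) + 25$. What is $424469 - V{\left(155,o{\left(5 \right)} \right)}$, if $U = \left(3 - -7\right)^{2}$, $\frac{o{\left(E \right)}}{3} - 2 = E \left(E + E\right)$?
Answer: $424188$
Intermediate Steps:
$o{\left(E \right)} = 6 + 6 E^{2}$ ($o{\left(E \right)} = 6 + 3 E \left(E + E\right) = 6 + 3 E 2 E = 6 + 3 \cdot 2 E^{2} = 6 + 6 E^{2}$)
$U = 100$ ($U = \left(3 + 7\right)^{2} = 10^{2} = 100$)
$V{\left(N,h \right)} = 125 + h$ ($V{\left(N,h \right)} = \left(100 + h\right) + 25 = 125 + h$)
$424469 - V{\left(155,o{\left(5 \right)} \right)} = 424469 - \left(125 + \left(6 + 6 \cdot 5^{2}\right)\right) = 424469 - \left(125 + \left(6 + 6 \cdot 25\right)\right) = 424469 - \left(125 + \left(6 + 150\right)\right) = 424469 - \left(125 + 156\right) = 424469 - 281 = 424188$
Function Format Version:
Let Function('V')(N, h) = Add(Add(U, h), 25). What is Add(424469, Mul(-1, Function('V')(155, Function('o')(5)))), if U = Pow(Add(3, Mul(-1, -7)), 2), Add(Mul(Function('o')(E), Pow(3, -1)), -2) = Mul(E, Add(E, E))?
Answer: 424188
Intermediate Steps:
Function('o')(E) = Add(6, Mul(6, Pow(E, 2))) (Function('o')(E) = Add(6, Mul(3, Mul(E, Add(E, E)))) = Add(6, Mul(3, Mul(E, Mul(2, E)))) = Add(6, Mul(3, Mul(2, Pow(E, 2)))) = Add(6, Mul(6, Pow(E, 2))))
U = 100 (U = Pow(Add(3, 7), 2) = Pow(10, 2) = 100)
Function('V')(N, h) = Add(125, h) (Function('V')(N, h) = Add(Add(100, h), 25) = Add(125, h))
Add(424469, Mul(-1, Function('V')(155, Function('o')(5)))) = Add(424469, Mul(-1, Add(125, Add(6, Mul(6, Pow(5, 2)))))) = Add(424469, Mul(-1, Add(125, Add(6, Mul(6, 25))))) = Add(424469, Mul(-1, Add(125, Add(6, 150)))) = Add(424469, Mul(-1, Add(125, 156))) = Add(424469, Mul(-1, 281)) = Add(424469, -281) = 424188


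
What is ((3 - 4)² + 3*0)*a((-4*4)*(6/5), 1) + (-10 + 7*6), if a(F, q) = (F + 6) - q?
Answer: 89/5 ≈ 17.800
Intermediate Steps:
a(F, q) = 6 + F - q (a(F, q) = (6 + F) - q = 6 + F - q)
((3 - 4)² + 3*0)*a((-4*4)*(6/5), 1) + (-10 + 7*6) = ((3 - 4)² + 3*0)*(6 + (-4*4)*(6/5) - 1*1) + (-10 + 7*6) = ((-1)² + 0)*(6 - 96/5 - 1) + (-10 + 42) = (1 + 0)*(6 - 16*6/5 - 1) + 32 = 1*(6 - 96/5 - 1) + 32 = 1*(-71/5) + 32 = -71/5 + 32 = 89/5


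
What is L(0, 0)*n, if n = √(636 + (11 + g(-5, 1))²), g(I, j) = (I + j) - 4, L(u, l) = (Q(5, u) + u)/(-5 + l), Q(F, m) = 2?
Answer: -2*√645/5 ≈ -10.159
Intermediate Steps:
L(u, l) = (2 + u)/(-5 + l)
g(I, j) = -4 + I + j
n = √645 (n = √(636 + (11 + (-4 - 5 + 1))²) = √(636 + (11 - 8)²) = √(636 + 3²) = √(636 + 9) = √645 ≈ 25.397)
L(0, 0)*n = ((2 + 0)/(-5 + 0))*√645 = (2/(-5))*√645 = (-⅕*2)*√645 = -2*√645/5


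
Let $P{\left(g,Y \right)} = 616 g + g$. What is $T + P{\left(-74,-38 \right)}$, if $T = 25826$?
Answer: $-19832$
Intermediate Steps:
$P{\left(g,Y \right)} = 617 g$
$T + P{\left(-74,-38 \right)} = 25826 + 617 \left(-74\right) = 25826 - 45658 = -19832$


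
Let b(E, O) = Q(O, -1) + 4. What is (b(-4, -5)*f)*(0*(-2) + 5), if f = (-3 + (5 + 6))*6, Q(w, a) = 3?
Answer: 1680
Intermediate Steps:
f = 48 (f = (-3 + 11)*6 = 8*6 = 48)
b(E, O) = 7 (b(E, O) = 3 + 4 = 7)
(b(-4, -5)*f)*(0*(-2) + 5) = (7*48)*(0*(-2) + 5) = 336*(0 + 5) = 336*5 = 1680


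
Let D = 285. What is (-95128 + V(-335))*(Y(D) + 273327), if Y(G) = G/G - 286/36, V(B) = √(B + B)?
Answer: -234003512204/9 + 4919761*I*√670/18 ≈ -2.6e+10 + 7.0747e+6*I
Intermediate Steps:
V(B) = √2*√B (V(B) = √(2*B) = √2*√B)
Y(G) = -125/18 (Y(G) = 1 - 286*1/36 = 1 - 143/18 = -125/18)
(-95128 + V(-335))*(Y(D) + 273327) = (-95128 + √2*√(-335))*(-125/18 + 273327) = (-95128 + √2*(I*√335))*(4919761/18) = (-95128 + I*√670)*(4919761/18) = -234003512204/9 + 4919761*I*√670/18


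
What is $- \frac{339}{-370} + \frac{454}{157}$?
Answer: $\frac{221203}{58090} \approx 3.8079$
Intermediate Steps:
$- \frac{339}{-370} + \frac{454}{157} = \left(-339\right) \left(- \frac{1}{370}\right) + 454 \cdot \frac{1}{157} = \frac{339}{370} + \frac{454}{157} = \frac{221203}{58090}$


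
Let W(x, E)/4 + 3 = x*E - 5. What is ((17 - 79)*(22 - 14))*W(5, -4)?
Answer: 55552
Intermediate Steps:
W(x, E) = -32 + 4*E*x (W(x, E) = -12 + 4*(x*E - 5) = -12 + 4*(E*x - 5) = -12 + 4*(-5 + E*x) = -12 + (-20 + 4*E*x) = -32 + 4*E*x)
((17 - 79)*(22 - 14))*W(5, -4) = ((17 - 79)*(22 - 14))*(-32 + 4*(-4)*5) = (-62*8)*(-32 - 80) = -496*(-112) = 55552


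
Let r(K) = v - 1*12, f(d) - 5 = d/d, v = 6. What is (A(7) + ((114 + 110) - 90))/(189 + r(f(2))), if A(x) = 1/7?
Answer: 313/427 ≈ 0.73302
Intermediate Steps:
f(d) = 6 (f(d) = 5 + d/d = 5 + 1 = 6)
r(K) = -6 (r(K) = 6 - 1*12 = 6 - 12 = -6)
A(x) = 1/7
(A(7) + ((114 + 110) - 90))/(189 + r(f(2))) = (1/7 + ((114 + 110) - 90))/(189 - 6) = (1/7 + (224 - 90))/183 = (1/7 + 134)*(1/183) = (939/7)*(1/183) = 313/427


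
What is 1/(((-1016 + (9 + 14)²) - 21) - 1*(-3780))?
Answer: 1/3272 ≈ 0.00030562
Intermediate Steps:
1/(((-1016 + (9 + 14)²) - 21) - 1*(-3780)) = 1/(((-1016 + 23²) - 21) + 3780) = 1/(((-1016 + 529) - 21) + 3780) = 1/((-487 - 21) + 3780) = 1/(-508 + 3780) = 1/3272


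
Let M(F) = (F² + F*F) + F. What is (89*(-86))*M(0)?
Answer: 0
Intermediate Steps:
M(F) = F + 2*F² (M(F) = (F² + F²) + F = 2*F² + F = F + 2*F²)
(89*(-86))*M(0) = (89*(-86))*(0*(1 + 2*0)) = -0*(1 + 0) = -0 = -7654*0 = 0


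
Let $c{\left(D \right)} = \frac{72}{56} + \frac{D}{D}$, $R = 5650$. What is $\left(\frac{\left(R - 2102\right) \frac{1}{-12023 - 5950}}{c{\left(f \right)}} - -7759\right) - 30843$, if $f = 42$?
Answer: $- \frac{1659561137}{71892} \approx -23084.0$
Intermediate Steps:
$c{\left(D \right)} = \frac{16}{7}$ ($c{\left(D \right)} = 72 \cdot \frac{1}{56} + 1 = \frac{9}{7} + 1 = \frac{16}{7}$)
$\left(\frac{\left(R - 2102\right) \frac{1}{-12023 - 5950}}{c{\left(f \right)}} - -7759\right) - 30843 = \left(\frac{\left(5650 - 2102\right) \frac{1}{-12023 - 5950}}{\frac{16}{7}} - -7759\right) - 30843 = \left(\frac{3548}{-17973} \cdot \frac{7}{16} + 7759\right) - 30843 = \left(3548 \left(- \frac{1}{17973}\right) \frac{7}{16} + 7759\right) - 30843 = \left(\left(- \frac{3548}{17973}\right) \frac{7}{16} + 7759\right) - 30843 = \left(- \frac{6209}{71892} + 7759\right) - 30843 = \frac{557803819}{71892} - 30843 = - \frac{1659561137}{71892}$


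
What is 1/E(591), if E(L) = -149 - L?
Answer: -1/740 ≈ -0.0013514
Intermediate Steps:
1/E(591) = 1/(-149 - 1*591) = 1/(-149 - 591) = 1/(-740) = -1/740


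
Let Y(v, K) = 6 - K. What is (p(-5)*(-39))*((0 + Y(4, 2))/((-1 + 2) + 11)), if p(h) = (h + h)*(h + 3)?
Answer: -260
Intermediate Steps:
p(h) = 2*h*(3 + h) (p(h) = (2*h)*(3 + h) = 2*h*(3 + h))
(p(-5)*(-39))*((0 + Y(4, 2))/((-1 + 2) + 11)) = ((2*(-5)*(3 - 5))*(-39))*((0 + (6 - 1*2))/((-1 + 2) + 11)) = ((2*(-5)*(-2))*(-39))*((0 + (6 - 2))/(1 + 11)) = (20*(-39))*((0 + 4)/12) = -3120/12 = -780*1/3 = -260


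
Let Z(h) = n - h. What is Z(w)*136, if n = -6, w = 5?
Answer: -1496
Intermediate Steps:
Z(h) = -6 - h
Z(w)*136 = (-6 - 1*5)*136 = (-6 - 5)*136 = -11*136 = -1496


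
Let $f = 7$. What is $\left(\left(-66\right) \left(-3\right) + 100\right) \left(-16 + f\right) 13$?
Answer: $-34866$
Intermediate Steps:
$\left(\left(-66\right) \left(-3\right) + 100\right) \left(-16 + f\right) 13 = \left(\left(-66\right) \left(-3\right) + 100\right) \left(-16 + 7\right) 13 = \left(198 + 100\right) \left(\left(-9\right) 13\right) = 298 \left(-117\right) = -34866$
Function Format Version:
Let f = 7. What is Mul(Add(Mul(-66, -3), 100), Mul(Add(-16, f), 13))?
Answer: -34866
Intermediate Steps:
Mul(Add(Mul(-66, -3), 100), Mul(Add(-16, f), 13)) = Mul(Add(Mul(-66, -3), 100), Mul(Add(-16, 7), 13)) = Mul(Add(198, 100), Mul(-9, 13)) = Mul(298, -117) = -34866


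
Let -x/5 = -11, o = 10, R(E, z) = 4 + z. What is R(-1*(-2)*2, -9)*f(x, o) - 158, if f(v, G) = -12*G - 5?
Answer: 467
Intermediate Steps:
x = 55 (x = -5*(-11) = 55)
f(v, G) = -5 - 12*G
R(-1*(-2)*2, -9)*f(x, o) - 158 = (4 - 9)*(-5 - 12*10) - 158 = -5*(-5 - 120) - 158 = -5*(-125) - 158 = 625 - 158 = 467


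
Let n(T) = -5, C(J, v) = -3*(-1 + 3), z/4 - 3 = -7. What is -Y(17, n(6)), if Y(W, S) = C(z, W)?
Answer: 6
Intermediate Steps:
z = -16 (z = 12 + 4*(-7) = 12 - 28 = -16)
C(J, v) = -6 (C(J, v) = -3*2 = -6)
Y(W, S) = -6
-Y(17, n(6)) = -1*(-6) = 6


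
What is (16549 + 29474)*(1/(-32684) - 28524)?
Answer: -42906249585591/32684 ≈ -1.3128e+9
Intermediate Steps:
(16549 + 29474)*(1/(-32684) - 28524) = 46023*(-1/32684 - 28524) = 46023*(-932278417/32684) = -42906249585591/32684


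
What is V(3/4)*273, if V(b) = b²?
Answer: 2457/16 ≈ 153.56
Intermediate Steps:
V(3/4)*273 = (3/4)²*273 = (3*(¼))²*273 = (¾)²*273 = (9/16)*273 = 2457/16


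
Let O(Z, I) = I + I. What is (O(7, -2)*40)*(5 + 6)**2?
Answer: -19360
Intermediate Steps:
O(Z, I) = 2*I
(O(7, -2)*40)*(5 + 6)**2 = ((2*(-2))*40)*(5 + 6)**2 = -4*40*11**2 = -160*121 = -19360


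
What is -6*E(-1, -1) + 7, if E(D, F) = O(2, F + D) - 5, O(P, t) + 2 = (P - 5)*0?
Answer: 49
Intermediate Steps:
O(P, t) = -2 (O(P, t) = -2 + (P - 5)*0 = -2 + (-5 + P)*0 = -2 + 0 = -2)
E(D, F) = -7 (E(D, F) = -2 - 5 = -7)
-6*E(-1, -1) + 7 = -6*(-7) + 7 = 42 + 7 = 49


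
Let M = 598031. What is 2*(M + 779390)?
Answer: 2754842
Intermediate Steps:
2*(M + 779390) = 2*(598031 + 779390) = 2*1377421 = 2754842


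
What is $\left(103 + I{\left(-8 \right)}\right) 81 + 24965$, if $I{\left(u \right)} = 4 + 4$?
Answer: $33956$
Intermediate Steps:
$I{\left(u \right)} = 8$
$\left(103 + I{\left(-8 \right)}\right) 81 + 24965 = \left(103 + 8\right) 81 + 24965 = 111 \cdot 81 + 24965 = 8991 + 24965 = 33956$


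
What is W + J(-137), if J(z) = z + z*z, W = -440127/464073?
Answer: 2882056003/154691 ≈ 18631.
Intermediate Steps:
W = -146709/154691 (W = -440127*1/464073 = -146709/154691 ≈ -0.94840)
J(z) = z + z²
W + J(-137) = -146709/154691 - 137*(1 - 137) = -146709/154691 - 137*(-136) = -146709/154691 + 18632 = 2882056003/154691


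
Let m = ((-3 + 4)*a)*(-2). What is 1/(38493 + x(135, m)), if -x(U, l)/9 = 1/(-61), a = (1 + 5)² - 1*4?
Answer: 61/2348082 ≈ 2.5979e-5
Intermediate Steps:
a = 32 (a = 6² - 4 = 36 - 4 = 32)
m = -64 (m = ((-3 + 4)*32)*(-2) = (1*32)*(-2) = 32*(-2) = -64)
x(U, l) = 9/61 (x(U, l) = -9/(-61) = -9*(-1/61) = 9/61)
1/(38493 + x(135, m)) = 1/(38493 + 9/61) = 1/(2348082/61) = 61/2348082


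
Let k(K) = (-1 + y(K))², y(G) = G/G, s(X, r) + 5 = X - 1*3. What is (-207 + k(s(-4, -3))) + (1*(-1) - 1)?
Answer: -209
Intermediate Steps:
s(X, r) = -8 + X (s(X, r) = -5 + (X - 1*3) = -5 + (X - 3) = -5 + (-3 + X) = -8 + X)
y(G) = 1
k(K) = 0 (k(K) = (-1 + 1)² = 0² = 0)
(-207 + k(s(-4, -3))) + (1*(-1) - 1) = (-207 + 0) + (1*(-1) - 1) = -207 + (-1 - 1) = -207 - 2 = -209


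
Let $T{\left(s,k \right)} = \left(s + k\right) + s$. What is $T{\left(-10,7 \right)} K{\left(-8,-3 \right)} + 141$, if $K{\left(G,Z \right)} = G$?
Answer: $245$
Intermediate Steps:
$T{\left(s,k \right)} = k + 2 s$ ($T{\left(s,k \right)} = \left(k + s\right) + s = k + 2 s$)
$T{\left(-10,7 \right)} K{\left(-8,-3 \right)} + 141 = \left(7 + 2 \left(-10\right)\right) \left(-8\right) + 141 = \left(7 - 20\right) \left(-8\right) + 141 = \left(-13\right) \left(-8\right) + 141 = 104 + 141 = 245$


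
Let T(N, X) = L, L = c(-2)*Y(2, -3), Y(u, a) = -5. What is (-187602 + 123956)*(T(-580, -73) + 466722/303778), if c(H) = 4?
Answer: 2664030622/2267 ≈ 1.1751e+6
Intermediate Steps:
L = -20 (L = 4*(-5) = -20)
T(N, X) = -20
(-187602 + 123956)*(T(-580, -73) + 466722/303778) = (-187602 + 123956)*(-20 + 466722/303778) = -63646*(-20 + 466722*(1/303778)) = -63646*(-20 + 3483/2267) = -63646*(-41857/2267) = 2664030622/2267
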